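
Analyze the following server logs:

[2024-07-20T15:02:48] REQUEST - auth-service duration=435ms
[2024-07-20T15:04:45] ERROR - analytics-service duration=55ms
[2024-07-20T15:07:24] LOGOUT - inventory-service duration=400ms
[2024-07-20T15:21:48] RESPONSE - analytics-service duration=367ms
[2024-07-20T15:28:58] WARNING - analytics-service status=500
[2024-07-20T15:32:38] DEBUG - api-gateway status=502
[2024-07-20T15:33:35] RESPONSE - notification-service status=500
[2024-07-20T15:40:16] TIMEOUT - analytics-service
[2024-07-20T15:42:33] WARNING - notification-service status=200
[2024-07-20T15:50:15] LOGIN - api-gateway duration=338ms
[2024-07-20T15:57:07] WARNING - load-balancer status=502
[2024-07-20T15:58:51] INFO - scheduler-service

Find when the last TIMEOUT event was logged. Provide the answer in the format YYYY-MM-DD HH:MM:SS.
2024-07-20 15:40:16

To find the last event:

1. Filter for all TIMEOUT events
2. Sort by timestamp
3. Select the last one
4. Timestamp: 2024-07-20 15:40:16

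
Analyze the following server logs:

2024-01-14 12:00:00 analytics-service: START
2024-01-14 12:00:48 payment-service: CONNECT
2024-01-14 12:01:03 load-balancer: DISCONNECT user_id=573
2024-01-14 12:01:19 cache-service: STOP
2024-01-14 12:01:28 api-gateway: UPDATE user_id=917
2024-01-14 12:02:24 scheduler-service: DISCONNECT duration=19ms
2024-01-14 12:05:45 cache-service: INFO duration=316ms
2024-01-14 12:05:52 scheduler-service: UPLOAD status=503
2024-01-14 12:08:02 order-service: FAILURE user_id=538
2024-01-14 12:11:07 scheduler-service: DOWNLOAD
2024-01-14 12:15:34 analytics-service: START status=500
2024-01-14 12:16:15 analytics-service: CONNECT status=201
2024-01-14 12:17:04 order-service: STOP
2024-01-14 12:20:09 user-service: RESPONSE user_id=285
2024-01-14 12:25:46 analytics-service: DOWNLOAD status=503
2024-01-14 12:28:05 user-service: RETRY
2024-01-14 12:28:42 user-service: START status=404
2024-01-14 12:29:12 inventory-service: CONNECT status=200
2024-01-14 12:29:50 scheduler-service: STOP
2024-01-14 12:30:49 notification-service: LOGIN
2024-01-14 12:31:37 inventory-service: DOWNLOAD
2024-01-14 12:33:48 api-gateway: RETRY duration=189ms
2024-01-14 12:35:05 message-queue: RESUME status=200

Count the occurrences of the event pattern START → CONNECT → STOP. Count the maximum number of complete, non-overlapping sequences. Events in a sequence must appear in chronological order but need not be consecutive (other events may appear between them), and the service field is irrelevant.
3

To count sequences:

1. Look for pattern: START → CONNECT → STOP
2. Greedily scan the log in chronological order, matching each sequence element in turn (ignoring service)
3. Each time the full pattern completes, increment the count and restart matching from the next event
4. Complete non-overlapping sequences found: 3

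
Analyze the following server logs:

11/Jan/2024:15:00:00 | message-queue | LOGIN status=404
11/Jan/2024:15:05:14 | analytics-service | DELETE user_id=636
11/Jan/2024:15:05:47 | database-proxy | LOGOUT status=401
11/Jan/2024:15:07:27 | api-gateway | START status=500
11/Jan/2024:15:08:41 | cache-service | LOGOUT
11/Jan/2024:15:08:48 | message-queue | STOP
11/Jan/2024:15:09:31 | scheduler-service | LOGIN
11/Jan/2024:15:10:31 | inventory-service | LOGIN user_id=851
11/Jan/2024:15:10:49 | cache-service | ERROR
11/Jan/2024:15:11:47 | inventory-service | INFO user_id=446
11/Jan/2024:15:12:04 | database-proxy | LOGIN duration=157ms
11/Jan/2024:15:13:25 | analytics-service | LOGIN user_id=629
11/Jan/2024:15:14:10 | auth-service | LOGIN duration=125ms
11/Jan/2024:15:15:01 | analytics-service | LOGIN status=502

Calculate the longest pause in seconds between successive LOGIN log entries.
571

To find the longest gap:

1. Extract all LOGIN events in chronological order
2. Calculate time differences between consecutive events
3. Find the maximum difference
4. Longest gap: 571 seconds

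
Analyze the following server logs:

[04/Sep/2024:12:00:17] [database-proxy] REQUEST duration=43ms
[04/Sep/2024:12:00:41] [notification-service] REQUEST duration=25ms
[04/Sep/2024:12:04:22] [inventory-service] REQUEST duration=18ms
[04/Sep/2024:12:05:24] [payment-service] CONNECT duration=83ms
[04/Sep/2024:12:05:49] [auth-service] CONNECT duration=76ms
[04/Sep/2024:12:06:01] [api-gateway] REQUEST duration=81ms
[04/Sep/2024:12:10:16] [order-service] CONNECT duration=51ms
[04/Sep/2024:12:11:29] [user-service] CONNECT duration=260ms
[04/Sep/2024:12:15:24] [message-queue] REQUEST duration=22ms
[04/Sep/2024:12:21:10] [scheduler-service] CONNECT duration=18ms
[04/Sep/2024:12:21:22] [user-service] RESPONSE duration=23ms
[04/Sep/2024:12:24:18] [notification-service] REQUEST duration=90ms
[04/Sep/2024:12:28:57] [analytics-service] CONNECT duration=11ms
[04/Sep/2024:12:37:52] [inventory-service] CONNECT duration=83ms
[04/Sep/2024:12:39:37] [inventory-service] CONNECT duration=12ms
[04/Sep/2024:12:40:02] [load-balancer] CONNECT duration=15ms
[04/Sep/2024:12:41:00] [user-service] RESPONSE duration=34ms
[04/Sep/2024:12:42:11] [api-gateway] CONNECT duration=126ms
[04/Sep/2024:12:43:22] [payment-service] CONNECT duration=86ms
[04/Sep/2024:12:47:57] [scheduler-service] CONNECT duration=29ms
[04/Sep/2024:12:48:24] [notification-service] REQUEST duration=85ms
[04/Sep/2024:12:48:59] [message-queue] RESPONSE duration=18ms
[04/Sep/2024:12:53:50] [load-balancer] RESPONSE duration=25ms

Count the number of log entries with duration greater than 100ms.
2

To count timeouts:

1. Threshold: 100ms
2. Extract duration from each log entry
3. Count entries where duration > 100
4. Timeout count: 2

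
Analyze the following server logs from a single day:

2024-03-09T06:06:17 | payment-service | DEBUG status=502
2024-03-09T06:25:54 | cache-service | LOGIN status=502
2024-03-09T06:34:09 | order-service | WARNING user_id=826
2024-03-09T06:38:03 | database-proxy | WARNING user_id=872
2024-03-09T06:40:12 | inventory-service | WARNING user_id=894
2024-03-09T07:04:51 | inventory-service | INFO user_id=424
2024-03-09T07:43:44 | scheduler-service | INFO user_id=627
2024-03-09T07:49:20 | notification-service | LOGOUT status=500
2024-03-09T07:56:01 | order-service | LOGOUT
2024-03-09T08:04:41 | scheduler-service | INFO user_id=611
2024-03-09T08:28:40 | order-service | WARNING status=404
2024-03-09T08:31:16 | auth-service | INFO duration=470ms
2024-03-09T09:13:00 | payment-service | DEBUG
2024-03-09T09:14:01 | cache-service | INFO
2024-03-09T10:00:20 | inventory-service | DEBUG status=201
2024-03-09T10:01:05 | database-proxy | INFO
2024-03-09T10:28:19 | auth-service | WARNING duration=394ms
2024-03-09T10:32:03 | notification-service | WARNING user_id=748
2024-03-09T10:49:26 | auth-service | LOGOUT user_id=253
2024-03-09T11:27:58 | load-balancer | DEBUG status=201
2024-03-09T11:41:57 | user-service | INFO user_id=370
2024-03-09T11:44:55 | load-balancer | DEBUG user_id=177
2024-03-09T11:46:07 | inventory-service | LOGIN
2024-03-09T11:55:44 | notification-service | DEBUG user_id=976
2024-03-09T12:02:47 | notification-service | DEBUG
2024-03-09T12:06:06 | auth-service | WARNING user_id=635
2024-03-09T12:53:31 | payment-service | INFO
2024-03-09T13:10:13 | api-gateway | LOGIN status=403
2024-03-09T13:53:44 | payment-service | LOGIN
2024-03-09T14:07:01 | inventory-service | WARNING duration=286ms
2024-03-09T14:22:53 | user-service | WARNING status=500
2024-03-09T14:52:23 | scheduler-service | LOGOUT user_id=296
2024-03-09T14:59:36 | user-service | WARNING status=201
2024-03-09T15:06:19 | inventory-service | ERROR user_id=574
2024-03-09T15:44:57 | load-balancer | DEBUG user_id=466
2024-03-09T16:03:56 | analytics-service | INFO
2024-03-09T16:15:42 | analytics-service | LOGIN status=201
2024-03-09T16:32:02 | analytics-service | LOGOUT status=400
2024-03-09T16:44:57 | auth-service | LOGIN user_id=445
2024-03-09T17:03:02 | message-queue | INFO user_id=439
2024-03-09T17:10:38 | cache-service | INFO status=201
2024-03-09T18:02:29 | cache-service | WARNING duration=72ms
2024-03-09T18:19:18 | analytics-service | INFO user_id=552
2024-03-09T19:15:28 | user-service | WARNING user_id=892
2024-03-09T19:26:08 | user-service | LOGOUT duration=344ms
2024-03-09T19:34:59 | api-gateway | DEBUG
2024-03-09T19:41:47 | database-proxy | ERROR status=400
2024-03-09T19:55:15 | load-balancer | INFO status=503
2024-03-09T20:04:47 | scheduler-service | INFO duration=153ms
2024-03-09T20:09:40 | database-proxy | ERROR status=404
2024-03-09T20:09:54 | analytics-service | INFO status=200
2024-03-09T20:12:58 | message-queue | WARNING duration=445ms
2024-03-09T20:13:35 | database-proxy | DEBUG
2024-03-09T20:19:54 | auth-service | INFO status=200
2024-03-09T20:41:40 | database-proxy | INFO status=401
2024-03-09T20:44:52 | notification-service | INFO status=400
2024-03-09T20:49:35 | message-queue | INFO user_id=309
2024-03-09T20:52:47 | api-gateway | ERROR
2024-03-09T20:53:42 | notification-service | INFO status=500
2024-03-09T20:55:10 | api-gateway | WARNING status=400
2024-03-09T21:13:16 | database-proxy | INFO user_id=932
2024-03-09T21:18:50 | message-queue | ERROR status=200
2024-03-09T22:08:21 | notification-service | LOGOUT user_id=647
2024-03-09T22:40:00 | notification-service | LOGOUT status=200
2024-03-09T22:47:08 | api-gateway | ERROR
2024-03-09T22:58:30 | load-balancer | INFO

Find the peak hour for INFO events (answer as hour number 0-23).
20

To find the peak hour:

1. Group all INFO events by hour
2. Count events in each hour
3. Find hour with maximum count
4. Peak hour: 20 (with 7 events)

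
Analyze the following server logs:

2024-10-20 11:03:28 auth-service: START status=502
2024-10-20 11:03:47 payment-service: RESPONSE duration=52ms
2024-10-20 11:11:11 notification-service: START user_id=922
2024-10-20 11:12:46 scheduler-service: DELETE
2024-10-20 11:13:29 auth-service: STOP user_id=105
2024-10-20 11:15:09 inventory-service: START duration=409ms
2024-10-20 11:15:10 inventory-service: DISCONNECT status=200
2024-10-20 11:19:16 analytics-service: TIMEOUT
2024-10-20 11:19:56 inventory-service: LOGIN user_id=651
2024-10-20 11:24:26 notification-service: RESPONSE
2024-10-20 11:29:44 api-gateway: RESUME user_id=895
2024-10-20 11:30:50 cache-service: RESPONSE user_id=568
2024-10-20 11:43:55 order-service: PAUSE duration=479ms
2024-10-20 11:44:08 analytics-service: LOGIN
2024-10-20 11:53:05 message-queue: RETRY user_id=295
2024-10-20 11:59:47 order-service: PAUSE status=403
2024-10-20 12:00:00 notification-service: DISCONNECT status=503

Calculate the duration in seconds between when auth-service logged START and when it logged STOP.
601

To find the time between events:

1. Locate the first START event for auth-service: 2024-10-20 11:03:28
2. Locate the first STOP event for auth-service: 2024-10-20 11:13:29
3. Calculate the difference: 2024-10-20 11:13:29 - 2024-10-20 11:03:28 = 601 seconds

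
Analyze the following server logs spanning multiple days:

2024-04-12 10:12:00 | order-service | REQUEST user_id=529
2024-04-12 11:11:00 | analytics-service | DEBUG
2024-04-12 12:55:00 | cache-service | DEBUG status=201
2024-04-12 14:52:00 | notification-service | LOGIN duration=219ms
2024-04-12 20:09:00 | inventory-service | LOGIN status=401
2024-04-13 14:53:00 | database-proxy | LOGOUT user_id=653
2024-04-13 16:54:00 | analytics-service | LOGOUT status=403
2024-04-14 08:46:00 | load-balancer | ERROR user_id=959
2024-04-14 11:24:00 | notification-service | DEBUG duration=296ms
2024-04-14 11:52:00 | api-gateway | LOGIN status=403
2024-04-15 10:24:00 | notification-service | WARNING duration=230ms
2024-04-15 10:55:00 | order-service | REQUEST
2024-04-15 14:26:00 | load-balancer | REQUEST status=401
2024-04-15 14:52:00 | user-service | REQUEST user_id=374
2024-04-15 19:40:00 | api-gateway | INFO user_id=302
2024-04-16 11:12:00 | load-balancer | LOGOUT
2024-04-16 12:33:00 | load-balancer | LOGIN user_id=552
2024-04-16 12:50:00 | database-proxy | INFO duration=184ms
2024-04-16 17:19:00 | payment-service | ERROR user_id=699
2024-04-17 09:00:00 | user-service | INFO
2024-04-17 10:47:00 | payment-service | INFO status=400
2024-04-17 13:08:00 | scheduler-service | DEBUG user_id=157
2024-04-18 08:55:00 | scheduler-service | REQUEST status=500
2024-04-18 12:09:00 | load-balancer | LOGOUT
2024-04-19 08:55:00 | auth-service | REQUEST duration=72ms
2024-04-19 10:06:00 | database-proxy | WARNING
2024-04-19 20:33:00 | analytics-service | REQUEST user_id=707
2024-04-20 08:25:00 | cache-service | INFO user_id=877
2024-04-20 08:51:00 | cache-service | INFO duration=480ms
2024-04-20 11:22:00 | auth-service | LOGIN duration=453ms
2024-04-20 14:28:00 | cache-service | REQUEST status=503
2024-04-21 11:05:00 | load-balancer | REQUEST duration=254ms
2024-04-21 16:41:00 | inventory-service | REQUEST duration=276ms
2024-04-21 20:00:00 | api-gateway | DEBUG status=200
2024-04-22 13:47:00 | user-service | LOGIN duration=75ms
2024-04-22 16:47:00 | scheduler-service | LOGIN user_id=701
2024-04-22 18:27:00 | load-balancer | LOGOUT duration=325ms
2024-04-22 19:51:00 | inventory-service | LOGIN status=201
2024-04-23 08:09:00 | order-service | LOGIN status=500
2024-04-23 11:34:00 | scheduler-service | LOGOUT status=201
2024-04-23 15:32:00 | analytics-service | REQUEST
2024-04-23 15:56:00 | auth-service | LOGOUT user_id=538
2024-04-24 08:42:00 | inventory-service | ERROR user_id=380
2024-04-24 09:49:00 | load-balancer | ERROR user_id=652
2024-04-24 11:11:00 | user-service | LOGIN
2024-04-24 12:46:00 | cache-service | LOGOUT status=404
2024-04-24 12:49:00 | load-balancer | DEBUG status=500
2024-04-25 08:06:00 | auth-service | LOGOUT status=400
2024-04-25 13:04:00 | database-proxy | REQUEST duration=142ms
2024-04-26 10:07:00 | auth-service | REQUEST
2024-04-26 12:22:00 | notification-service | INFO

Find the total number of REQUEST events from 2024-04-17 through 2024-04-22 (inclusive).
6

To filter by date range:

1. Date range: 2024-04-17 through 2024-04-22, both dates inclusive
2. Filter for REQUEST events whose date falls in this range
3. Count matching events: 6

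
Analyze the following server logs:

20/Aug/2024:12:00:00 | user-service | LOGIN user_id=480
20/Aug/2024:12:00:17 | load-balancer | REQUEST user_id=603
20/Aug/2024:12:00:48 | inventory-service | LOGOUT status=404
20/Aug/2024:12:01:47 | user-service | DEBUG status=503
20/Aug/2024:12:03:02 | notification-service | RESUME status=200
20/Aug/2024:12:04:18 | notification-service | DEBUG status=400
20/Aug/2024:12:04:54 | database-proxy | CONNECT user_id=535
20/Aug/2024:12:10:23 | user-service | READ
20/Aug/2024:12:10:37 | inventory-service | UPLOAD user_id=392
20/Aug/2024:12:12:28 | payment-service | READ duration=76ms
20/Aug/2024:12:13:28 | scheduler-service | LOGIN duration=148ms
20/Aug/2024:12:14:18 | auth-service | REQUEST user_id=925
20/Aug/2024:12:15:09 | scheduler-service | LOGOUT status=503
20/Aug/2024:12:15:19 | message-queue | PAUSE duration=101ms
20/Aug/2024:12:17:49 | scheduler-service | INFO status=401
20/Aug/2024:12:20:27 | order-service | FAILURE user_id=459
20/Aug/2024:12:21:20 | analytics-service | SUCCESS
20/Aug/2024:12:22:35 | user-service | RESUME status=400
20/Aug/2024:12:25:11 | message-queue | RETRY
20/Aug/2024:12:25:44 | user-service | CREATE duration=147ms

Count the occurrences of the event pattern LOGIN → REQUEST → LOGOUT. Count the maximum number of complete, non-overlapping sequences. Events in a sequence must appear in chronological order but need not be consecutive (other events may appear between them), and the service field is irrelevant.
2

To count sequences:

1. Look for pattern: LOGIN → REQUEST → LOGOUT
2. Greedily scan the log in chronological order, matching each sequence element in turn (ignoring service)
3. Each time the full pattern completes, increment the count and restart matching from the next event
4. Complete non-overlapping sequences found: 2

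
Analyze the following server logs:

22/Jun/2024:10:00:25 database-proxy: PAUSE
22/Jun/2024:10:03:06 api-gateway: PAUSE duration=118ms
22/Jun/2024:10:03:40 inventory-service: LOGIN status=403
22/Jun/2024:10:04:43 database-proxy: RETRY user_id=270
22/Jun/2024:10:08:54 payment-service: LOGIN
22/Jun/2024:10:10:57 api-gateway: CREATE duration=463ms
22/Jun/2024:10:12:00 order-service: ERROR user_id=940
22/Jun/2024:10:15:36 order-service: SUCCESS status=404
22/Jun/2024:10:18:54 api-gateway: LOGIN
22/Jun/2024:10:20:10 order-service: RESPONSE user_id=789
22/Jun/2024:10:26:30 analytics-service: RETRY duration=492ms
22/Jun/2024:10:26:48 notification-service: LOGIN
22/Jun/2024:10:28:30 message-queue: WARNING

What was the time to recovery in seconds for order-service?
216

To calculate recovery time:

1. Find ERROR event for order-service: 22/Jun/2024:10:12:00
2. Find next SUCCESS event for order-service: 22/Jun/2024:10:15:36
3. Recovery time: 22/Jun/2024:10:15:36 - 22/Jun/2024:10:12:00 = 216 seconds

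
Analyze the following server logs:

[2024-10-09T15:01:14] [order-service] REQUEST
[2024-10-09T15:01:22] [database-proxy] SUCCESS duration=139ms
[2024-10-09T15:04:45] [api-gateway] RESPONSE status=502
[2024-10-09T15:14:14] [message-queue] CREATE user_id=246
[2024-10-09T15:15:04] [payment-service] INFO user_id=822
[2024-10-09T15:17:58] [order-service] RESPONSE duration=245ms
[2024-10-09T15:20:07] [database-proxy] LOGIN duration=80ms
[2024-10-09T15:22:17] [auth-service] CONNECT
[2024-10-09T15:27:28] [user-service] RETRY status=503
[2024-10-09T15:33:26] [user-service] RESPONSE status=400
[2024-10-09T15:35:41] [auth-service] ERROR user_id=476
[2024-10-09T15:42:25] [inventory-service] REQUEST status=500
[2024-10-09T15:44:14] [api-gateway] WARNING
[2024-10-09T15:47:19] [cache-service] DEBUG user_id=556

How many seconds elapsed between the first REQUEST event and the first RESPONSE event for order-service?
1004

To find the time between events:

1. Locate the first REQUEST event for order-service: 2024-10-09T15:01:14
2. Locate the first RESPONSE event for order-service: 2024-10-09T15:17:58
3. Calculate the difference: 2024-10-09T15:17:58 - 2024-10-09T15:01:14 = 1004 seconds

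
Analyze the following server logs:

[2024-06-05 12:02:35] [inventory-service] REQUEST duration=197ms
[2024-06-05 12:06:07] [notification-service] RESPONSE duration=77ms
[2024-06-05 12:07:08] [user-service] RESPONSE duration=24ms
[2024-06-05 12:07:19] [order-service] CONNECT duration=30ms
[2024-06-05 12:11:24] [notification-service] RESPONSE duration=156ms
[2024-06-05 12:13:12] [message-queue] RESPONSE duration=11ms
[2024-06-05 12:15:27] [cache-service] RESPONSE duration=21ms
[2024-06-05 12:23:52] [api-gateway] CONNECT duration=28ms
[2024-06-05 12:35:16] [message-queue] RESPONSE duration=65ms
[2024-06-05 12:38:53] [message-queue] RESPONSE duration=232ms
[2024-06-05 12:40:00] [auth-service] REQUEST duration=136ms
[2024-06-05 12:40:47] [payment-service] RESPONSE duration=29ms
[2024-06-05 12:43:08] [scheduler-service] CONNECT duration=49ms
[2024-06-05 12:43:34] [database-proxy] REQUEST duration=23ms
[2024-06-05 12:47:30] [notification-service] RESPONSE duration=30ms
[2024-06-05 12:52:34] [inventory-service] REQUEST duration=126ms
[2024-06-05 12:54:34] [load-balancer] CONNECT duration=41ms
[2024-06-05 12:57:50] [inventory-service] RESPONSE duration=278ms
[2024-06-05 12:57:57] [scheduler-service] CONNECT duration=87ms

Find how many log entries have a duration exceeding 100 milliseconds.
6

To count timeouts:

1. Threshold: 100ms
2. Extract duration from each log entry
3. Count entries where duration > 100
4. Timeout count: 6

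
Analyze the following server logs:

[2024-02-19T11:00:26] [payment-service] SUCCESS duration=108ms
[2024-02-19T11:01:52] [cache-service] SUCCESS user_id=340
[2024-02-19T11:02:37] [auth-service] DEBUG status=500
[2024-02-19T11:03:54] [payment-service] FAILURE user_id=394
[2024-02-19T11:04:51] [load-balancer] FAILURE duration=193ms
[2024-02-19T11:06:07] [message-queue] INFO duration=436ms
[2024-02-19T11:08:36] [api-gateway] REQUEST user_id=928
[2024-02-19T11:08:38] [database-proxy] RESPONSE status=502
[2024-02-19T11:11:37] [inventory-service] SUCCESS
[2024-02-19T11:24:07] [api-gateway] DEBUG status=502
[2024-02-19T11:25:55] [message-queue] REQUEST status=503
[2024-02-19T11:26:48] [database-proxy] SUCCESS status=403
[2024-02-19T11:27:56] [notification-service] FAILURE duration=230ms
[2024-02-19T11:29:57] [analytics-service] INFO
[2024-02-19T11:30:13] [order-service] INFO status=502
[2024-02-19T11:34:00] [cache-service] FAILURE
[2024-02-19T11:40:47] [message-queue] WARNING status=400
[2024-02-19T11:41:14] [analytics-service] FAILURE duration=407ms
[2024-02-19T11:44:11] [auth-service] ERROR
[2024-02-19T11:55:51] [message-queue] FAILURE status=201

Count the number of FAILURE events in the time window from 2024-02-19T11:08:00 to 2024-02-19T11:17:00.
0

To count events in the time window:

1. Window boundaries: 2024-02-19T11:08:00 to 2024-02-19T11:17:00
2. Filter for FAILURE events within this window
3. Count matching events: 0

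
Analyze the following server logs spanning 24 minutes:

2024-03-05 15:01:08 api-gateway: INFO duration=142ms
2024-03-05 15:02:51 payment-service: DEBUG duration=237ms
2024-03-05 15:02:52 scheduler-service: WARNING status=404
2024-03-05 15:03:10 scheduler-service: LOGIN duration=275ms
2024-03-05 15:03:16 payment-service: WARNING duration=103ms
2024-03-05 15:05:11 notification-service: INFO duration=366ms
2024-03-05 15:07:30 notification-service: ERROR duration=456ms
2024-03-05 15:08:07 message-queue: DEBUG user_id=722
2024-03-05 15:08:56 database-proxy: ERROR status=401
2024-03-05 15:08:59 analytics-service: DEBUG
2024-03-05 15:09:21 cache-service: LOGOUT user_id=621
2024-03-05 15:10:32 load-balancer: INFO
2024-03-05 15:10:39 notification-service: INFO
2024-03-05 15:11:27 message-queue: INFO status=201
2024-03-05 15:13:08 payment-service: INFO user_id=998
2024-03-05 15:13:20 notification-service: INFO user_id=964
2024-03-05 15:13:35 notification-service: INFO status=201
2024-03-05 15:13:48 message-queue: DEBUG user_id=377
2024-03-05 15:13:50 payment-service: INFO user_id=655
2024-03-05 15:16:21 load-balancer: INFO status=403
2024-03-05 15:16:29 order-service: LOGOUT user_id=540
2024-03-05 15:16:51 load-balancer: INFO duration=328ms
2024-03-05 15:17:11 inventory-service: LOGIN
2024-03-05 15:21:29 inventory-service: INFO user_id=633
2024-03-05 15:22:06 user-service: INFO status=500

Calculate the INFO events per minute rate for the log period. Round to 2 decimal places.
0.54

To calculate the rate:

1. Count total INFO events: 13
2. Total time period: 24 minutes
3. Rate = 13 / 24 = 0.54 events per minute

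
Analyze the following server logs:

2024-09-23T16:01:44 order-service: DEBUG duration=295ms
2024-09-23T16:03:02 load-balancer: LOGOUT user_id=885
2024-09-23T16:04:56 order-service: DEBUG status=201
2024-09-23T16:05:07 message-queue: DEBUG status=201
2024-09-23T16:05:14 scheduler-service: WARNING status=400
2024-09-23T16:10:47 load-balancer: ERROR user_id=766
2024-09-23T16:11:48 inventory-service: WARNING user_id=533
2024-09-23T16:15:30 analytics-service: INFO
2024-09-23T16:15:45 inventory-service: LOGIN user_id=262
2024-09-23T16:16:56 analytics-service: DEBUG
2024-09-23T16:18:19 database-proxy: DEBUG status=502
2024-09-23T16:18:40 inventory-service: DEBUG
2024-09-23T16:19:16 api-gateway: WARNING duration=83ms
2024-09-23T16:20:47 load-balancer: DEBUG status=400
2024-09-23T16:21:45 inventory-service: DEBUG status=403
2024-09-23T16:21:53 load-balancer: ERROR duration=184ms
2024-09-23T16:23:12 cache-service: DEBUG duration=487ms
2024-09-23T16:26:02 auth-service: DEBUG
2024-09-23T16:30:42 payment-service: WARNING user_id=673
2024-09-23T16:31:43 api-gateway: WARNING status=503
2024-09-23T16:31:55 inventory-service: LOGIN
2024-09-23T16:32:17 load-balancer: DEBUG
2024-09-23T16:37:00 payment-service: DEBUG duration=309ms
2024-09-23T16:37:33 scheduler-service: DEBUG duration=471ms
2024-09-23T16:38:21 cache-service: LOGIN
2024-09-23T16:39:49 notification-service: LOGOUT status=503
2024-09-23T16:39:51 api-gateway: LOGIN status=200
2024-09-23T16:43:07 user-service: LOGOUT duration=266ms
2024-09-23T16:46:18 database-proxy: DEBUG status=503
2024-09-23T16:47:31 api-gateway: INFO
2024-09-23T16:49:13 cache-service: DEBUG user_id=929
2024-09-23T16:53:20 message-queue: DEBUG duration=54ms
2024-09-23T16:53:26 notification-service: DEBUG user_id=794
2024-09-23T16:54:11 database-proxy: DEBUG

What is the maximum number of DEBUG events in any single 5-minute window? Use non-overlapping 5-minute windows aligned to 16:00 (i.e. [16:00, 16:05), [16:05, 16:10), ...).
3

To find the burst window:

1. Divide the log period into non-overlapping 5-minute windows starting at 16:00
2. Count DEBUG events in each window
3. Find the window with maximum count
4. Maximum events in a window: 3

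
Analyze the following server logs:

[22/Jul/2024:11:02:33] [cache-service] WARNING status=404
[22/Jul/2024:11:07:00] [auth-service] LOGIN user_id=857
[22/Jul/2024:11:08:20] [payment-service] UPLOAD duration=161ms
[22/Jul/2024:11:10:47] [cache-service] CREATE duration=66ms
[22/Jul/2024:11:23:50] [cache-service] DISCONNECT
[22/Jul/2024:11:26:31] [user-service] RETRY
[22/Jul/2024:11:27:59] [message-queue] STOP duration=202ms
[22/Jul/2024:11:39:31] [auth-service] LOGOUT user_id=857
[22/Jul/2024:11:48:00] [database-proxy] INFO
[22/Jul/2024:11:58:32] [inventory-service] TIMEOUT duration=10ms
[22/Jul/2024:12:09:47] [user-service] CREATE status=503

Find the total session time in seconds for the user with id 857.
1951

To calculate session duration:

1. Find LOGIN event for user_id=857: 22/Jul/2024:11:07:00
2. Find LOGOUT event for user_id=857: 22/Jul/2024:11:39:31
3. Session duration: 22/Jul/2024:11:39:31 - 22/Jul/2024:11:07:00 = 1951 seconds (32 minutes)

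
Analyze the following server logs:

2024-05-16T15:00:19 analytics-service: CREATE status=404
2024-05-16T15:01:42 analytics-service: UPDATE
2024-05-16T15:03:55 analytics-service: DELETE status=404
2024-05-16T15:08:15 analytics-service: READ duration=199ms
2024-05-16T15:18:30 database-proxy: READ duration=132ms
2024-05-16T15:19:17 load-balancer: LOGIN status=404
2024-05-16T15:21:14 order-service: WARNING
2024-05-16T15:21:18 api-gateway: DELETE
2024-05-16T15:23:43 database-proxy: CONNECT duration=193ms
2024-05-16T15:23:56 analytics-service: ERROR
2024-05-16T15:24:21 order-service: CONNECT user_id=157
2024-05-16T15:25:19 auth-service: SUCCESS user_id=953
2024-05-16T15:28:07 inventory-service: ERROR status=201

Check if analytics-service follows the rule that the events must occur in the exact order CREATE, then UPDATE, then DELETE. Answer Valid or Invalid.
Valid

To validate ordering:

1. Required order: CREATE → UPDATE → DELETE
2. Rule: the events must occur in the exact order CREATE, then UPDATE, then DELETE
3. Check actual order of events for analytics-service
4. Result: Valid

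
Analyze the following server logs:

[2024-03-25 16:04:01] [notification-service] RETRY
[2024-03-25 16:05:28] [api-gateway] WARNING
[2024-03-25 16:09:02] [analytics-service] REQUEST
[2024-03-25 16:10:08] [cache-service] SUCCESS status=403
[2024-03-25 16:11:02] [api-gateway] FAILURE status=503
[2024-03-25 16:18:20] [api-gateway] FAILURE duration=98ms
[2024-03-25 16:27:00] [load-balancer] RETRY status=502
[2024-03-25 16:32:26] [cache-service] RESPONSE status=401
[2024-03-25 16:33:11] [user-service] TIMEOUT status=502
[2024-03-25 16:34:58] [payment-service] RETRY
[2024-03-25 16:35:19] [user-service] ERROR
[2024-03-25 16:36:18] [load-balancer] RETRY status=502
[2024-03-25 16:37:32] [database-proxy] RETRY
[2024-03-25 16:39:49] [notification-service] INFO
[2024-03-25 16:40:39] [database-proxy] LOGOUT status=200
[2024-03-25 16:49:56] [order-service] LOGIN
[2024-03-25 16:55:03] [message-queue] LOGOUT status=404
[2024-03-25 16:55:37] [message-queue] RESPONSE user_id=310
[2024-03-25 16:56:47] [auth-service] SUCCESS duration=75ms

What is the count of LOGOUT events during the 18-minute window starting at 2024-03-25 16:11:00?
0

To count events in the time window:

1. Window boundaries: 2024-03-25 16:11:00 to 2024-03-25 16:29:00
2. Filter for LOGOUT events within this window
3. Count matching events: 0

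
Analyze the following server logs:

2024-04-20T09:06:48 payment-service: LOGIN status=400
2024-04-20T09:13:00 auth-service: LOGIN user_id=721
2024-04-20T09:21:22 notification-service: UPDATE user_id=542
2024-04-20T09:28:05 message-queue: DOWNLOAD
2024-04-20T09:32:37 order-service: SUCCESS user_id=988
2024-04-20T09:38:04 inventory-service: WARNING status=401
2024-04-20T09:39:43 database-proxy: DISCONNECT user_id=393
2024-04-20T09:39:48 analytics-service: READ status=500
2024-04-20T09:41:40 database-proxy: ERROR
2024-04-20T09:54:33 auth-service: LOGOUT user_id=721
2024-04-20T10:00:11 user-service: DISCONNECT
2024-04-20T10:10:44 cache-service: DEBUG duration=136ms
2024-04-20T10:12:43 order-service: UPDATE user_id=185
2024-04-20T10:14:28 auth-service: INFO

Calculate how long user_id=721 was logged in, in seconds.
2493

To calculate session duration:

1. Find LOGIN event for user_id=721: 2024-04-20T09:13:00
2. Find LOGOUT event for user_id=721: 2024-04-20T09:54:33
3. Session duration: 2024-04-20T09:54:33 - 2024-04-20T09:13:00 = 2493 seconds (41 minutes)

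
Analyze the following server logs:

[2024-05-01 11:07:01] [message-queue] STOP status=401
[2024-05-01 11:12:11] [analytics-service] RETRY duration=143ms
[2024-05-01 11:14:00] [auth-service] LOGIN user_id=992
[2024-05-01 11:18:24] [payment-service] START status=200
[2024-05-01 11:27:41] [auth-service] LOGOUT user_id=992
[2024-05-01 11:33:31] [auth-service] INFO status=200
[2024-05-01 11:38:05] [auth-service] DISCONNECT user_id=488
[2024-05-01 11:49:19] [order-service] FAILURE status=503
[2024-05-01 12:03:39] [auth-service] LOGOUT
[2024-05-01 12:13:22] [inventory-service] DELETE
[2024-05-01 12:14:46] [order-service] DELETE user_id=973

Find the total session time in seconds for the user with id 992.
821

To calculate session duration:

1. Find LOGIN event for user_id=992: 2024-05-01 11:14:00
2. Find LOGOUT event for user_id=992: 2024-05-01 11:27:41
3. Session duration: 2024-05-01 11:27:41 - 2024-05-01 11:14:00 = 821 seconds (13 minutes)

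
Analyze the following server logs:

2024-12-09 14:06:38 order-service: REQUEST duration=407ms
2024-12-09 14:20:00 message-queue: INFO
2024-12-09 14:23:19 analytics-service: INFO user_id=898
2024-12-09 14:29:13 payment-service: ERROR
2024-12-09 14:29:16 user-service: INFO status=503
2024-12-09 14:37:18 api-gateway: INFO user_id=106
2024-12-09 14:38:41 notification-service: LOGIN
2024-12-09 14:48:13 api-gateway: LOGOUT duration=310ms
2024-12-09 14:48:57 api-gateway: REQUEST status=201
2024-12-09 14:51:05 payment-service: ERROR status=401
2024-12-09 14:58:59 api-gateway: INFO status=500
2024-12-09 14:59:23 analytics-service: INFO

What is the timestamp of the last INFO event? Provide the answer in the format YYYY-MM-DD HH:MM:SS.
2024-12-09 14:59:23

To find the last event:

1. Filter for all INFO events
2. Sort by timestamp
3. Select the last one
4. Timestamp: 2024-12-09 14:59:23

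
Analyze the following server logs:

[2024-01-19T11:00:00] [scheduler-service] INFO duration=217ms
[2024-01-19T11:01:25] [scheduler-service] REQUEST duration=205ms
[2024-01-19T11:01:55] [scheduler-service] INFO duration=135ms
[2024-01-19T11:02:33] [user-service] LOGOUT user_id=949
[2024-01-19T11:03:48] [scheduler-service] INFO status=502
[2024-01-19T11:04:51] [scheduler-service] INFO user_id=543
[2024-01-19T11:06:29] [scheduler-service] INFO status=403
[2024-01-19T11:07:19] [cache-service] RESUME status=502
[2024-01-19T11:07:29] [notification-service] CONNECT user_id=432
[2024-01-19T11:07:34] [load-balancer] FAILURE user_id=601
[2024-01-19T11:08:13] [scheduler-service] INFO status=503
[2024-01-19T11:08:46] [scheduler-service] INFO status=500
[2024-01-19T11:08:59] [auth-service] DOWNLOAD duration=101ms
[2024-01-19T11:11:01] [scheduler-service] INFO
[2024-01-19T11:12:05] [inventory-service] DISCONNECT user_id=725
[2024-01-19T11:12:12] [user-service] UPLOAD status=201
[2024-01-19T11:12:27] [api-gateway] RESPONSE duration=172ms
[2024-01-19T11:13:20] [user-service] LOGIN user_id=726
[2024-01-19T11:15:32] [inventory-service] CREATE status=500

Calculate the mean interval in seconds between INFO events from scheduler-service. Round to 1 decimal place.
94.4

To calculate average interval:

1. Find all INFO events for scheduler-service in order
2. Calculate time gaps between consecutive events
3. Compute mean of gaps: 661 / 7 = 94.4 seconds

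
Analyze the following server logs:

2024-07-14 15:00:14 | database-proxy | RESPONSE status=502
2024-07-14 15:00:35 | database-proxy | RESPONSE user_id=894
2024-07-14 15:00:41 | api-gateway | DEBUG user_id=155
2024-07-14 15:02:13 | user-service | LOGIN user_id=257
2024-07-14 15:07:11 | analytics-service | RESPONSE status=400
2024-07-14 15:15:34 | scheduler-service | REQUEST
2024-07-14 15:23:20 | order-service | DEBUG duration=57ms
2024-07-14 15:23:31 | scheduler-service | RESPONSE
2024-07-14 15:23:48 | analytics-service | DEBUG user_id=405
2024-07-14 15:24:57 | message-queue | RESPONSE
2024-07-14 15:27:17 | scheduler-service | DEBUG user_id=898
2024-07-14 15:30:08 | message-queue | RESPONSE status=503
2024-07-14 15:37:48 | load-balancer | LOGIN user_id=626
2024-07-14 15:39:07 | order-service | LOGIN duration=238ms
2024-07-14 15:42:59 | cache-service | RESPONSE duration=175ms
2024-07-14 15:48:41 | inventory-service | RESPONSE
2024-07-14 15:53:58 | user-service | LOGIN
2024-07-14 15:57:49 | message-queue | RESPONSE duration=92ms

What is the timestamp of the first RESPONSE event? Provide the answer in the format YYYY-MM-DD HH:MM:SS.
2024-07-14 15:00:14

To find the first event:

1. Filter for all RESPONSE events
2. Sort by timestamp
3. Select the first one
4. Timestamp: 2024-07-14 15:00:14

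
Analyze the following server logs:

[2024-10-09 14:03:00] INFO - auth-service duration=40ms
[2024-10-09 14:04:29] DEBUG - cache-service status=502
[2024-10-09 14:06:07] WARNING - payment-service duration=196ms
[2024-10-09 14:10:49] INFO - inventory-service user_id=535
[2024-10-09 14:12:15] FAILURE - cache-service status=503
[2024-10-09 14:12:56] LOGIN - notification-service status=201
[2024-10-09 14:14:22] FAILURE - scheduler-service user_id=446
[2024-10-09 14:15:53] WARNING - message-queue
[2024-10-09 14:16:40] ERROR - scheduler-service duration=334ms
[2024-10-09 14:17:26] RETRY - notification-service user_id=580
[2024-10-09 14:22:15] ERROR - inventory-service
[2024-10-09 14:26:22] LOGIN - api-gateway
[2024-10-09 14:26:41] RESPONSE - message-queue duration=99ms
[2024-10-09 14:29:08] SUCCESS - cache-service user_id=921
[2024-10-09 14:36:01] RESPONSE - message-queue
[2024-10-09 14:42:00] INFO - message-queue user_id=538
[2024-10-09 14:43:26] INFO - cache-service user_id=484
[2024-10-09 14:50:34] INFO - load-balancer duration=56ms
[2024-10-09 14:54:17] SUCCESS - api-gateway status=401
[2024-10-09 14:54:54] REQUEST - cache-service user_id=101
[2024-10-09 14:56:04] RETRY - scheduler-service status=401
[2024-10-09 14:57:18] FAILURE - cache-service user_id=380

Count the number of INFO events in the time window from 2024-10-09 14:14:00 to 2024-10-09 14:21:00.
0

To count events in the time window:

1. Window boundaries: 2024-10-09 14:14:00 to 2024-10-09 14:21:00
2. Filter for INFO events within this window
3. Count matching events: 0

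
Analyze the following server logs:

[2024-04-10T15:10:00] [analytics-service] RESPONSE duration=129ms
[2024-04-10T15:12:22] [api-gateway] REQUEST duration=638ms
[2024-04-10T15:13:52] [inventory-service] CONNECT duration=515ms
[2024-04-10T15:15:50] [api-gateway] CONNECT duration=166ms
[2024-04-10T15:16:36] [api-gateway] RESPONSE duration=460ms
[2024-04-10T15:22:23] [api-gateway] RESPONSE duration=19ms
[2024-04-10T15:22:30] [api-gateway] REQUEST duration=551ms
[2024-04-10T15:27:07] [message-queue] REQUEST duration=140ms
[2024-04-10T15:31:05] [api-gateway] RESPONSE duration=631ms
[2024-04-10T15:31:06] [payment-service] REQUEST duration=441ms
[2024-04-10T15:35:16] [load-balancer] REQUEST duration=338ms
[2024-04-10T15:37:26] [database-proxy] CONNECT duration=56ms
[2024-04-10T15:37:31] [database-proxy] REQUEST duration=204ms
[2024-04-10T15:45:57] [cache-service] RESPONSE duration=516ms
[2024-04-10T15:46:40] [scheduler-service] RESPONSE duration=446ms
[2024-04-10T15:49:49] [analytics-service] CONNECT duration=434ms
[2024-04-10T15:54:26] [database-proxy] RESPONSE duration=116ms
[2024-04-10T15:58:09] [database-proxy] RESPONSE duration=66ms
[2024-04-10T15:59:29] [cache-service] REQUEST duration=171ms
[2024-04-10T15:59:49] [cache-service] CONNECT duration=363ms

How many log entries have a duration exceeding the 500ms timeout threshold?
5

To count timeouts:

1. Threshold: 500ms
2. Extract duration from each log entry
3. Count entries where duration > 500
4. Timeout count: 5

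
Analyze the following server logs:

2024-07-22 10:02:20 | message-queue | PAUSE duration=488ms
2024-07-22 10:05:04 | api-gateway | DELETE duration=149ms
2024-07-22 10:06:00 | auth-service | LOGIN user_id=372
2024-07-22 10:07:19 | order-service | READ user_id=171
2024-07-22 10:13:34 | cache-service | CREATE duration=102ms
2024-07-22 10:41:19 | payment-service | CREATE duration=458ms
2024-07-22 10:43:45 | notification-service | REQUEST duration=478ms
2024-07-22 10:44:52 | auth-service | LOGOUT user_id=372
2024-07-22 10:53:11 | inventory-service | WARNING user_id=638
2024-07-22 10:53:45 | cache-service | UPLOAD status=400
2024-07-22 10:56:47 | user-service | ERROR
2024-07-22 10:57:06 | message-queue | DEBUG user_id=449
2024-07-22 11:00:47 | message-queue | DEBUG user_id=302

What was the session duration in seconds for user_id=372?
2332

To calculate session duration:

1. Find LOGIN event for user_id=372: 2024-07-22 10:06:00
2. Find LOGOUT event for user_id=372: 2024-07-22 10:44:52
3. Session duration: 2024-07-22 10:44:52 - 2024-07-22 10:06:00 = 2332 seconds (38 minutes)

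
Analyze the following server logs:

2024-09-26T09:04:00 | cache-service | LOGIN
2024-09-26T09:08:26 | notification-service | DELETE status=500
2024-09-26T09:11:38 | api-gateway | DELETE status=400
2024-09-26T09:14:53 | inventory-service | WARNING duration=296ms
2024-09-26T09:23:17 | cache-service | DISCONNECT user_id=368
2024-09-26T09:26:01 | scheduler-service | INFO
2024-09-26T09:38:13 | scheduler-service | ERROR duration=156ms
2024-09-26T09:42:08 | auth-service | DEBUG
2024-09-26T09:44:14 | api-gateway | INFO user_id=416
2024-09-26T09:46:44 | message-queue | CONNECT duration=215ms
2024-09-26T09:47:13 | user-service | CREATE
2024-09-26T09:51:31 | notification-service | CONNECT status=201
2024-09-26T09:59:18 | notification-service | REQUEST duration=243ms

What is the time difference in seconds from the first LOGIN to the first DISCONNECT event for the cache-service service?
1157

To find the time between events:

1. Locate the first LOGIN event for cache-service: 2024-09-26T09:04:00
2. Locate the first DISCONNECT event for cache-service: 2024-09-26T09:23:17
3. Calculate the difference: 2024-09-26T09:23:17 - 2024-09-26T09:04:00 = 1157 seconds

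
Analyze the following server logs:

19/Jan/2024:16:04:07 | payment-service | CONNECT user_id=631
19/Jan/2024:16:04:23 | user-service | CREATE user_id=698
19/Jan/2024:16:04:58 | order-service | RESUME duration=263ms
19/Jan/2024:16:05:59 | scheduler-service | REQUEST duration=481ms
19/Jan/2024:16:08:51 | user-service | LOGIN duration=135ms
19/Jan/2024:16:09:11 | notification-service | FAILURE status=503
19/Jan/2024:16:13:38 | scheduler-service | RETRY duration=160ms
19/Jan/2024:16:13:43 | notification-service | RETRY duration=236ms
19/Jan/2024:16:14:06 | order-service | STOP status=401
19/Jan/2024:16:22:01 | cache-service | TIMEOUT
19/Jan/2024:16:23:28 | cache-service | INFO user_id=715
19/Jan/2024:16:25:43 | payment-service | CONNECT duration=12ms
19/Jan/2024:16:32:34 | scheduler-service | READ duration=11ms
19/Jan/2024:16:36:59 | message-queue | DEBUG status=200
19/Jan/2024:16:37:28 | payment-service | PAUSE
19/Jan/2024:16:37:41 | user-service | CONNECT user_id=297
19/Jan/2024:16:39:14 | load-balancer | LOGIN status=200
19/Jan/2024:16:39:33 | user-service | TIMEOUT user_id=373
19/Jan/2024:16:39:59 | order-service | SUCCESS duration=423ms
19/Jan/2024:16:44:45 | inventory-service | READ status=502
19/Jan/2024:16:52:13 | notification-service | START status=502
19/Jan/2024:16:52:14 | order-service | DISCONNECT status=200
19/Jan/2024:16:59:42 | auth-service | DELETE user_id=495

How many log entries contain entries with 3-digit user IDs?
6

To find matching entries:

1. Pattern to match: entries with 3-digit user IDs
2. Scan each log entry for the pattern
3. Count matches: 6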